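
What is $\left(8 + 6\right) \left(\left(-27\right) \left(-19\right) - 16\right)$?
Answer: $6958$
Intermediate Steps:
$\left(8 + 6\right) \left(\left(-27\right) \left(-19\right) - 16\right) = 14 \left(513 - 16\right) = 14 \cdot 497 = 6958$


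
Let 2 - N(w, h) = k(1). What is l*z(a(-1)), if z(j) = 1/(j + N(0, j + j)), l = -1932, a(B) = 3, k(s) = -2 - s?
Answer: -483/2 ≈ -241.50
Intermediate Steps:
N(w, h) = 5 (N(w, h) = 2 - (-2 - 1*1) = 2 - (-2 - 1) = 2 - 1*(-3) = 2 + 3 = 5)
z(j) = 1/(5 + j) (z(j) = 1/(j + 5) = 1/(5 + j))
l*z(a(-1)) = -1932/(5 + 3) = -1932/8 = -1932*⅛ = -483/2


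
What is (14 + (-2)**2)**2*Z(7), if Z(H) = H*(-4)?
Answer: -9072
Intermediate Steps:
Z(H) = -4*H
(14 + (-2)**2)**2*Z(7) = (14 + (-2)**2)**2*(-4*7) = (14 + 4)**2*(-28) = 18**2*(-28) = 324*(-28) = -9072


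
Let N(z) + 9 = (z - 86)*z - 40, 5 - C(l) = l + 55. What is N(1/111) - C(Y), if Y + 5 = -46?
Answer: -625595/12321 ≈ -50.775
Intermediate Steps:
Y = -51 (Y = -5 - 46 = -51)
C(l) = -50 - l (C(l) = 5 - (l + 55) = 5 - (55 + l) = 5 + (-55 - l) = -50 - l)
N(z) = -49 + z*(-86 + z) (N(z) = -9 + ((z - 86)*z - 40) = -9 + ((-86 + z)*z - 40) = -9 + (z*(-86 + z) - 40) = -9 + (-40 + z*(-86 + z)) = -49 + z*(-86 + z))
N(1/111) - C(Y) = (-49 + (1/111)² - 86/111) - (-50 - 1*(-51)) = (-49 + (1/111)² - 86*1/111) - (-50 + 51) = (-49 + 1/12321 - 86/111) - 1*1 = -613274/12321 - 1 = -625595/12321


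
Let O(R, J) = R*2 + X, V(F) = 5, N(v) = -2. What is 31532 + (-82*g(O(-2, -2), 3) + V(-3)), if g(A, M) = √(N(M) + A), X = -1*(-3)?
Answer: 31537 - 82*I*√3 ≈ 31537.0 - 142.03*I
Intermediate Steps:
X = 3
O(R, J) = 3 + 2*R (O(R, J) = R*2 + 3 = 2*R + 3 = 3 + 2*R)
g(A, M) = √(-2 + A)
31532 + (-82*g(O(-2, -2), 3) + V(-3)) = 31532 + (-82*√(-2 + (3 + 2*(-2))) + 5) = 31532 + (-82*√(-2 + (3 - 4)) + 5) = 31532 + (-82*√(-2 - 1) + 5) = 31532 + (-82*I*√3 + 5) = 31532 + (5 - 82*I*√3) = 31537 - 82*I*√3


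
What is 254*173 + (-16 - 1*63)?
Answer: 43863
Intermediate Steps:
254*173 + (-16 - 1*63) = 43942 + (-16 - 63) = 43942 - 79 = 43863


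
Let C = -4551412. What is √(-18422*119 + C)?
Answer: I*√6743630 ≈ 2596.9*I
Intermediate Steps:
√(-18422*119 + C) = √(-18422*119 - 4551412) = √(-2192218 - 4551412) = √(-6743630) = I*√6743630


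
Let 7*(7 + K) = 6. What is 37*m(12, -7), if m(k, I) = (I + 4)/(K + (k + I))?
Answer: 777/8 ≈ 97.125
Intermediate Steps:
K = -43/7 (K = -7 + (1/7)*6 = -7 + 6/7 = -43/7 ≈ -6.1429)
m(k, I) = (4 + I)/(-43/7 + I + k) (m(k, I) = (I + 4)/(-43/7 + (k + I)) = (4 + I)/(-43/7 + (I + k)) = (4 + I)/(-43/7 + I + k))
37*m(12, -7) = 37*(7*(4 - 7)/(-43 + 7*(-7) + 7*12)) = 37*(7*(-3)/(-43 - 49 + 84)) = 37*(7*(-3)/(-8)) = 37*(7*(-1/8)*(-3)) = 37*(21/8) = 777/8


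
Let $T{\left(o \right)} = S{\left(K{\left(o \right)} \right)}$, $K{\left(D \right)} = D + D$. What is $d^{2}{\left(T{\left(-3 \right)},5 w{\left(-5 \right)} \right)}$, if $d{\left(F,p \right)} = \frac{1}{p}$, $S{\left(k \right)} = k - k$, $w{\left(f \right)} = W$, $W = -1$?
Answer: $\frac{1}{25} \approx 0.04$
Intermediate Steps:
$w{\left(f \right)} = -1$
$K{\left(D \right)} = 2 D$
$S{\left(k \right)} = 0$
$T{\left(o \right)} = 0$
$d^{2}{\left(T{\left(-3 \right)},5 w{\left(-5 \right)} \right)} = \left(\frac{1}{5 \left(-1\right)}\right)^{2} = \left(\frac{1}{-5}\right)^{2} = \left(- \frac{1}{5}\right)^{2} = \frac{1}{25}$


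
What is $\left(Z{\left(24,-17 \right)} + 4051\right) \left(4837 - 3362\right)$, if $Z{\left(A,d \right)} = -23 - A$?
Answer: $5905900$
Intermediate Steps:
$\left(Z{\left(24,-17 \right)} + 4051\right) \left(4837 - 3362\right) = \left(\left(-23 - 24\right) + 4051\right) \left(4837 - 3362\right) = \left(\left(-23 - 24\right) + 4051\right) 1475 = \left(-47 + 4051\right) 1475 = 4004 \cdot 1475 = 5905900$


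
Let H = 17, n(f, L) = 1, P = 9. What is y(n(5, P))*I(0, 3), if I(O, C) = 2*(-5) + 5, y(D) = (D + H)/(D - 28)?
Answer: 10/3 ≈ 3.3333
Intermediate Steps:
y(D) = (17 + D)/(-28 + D) (y(D) = (D + 17)/(D - 28) = (17 + D)/(-28 + D))
I(O, C) = -5 (I(O, C) = -10 + 5 = -5)
y(n(5, P))*I(0, 3) = ((17 + 1)/(-28 + 1))*(-5) = (18/(-27))*(-5) = -1/27*18*(-5) = -2/3*(-5) = 10/3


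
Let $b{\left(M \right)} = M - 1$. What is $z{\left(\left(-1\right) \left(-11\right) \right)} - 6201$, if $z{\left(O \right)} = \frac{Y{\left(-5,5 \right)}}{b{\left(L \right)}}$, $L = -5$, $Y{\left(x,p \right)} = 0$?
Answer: $-6201$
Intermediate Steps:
$b{\left(M \right)} = -1 + M$ ($b{\left(M \right)} = M - 1 = -1 + M$)
$z{\left(O \right)} = 0$ ($z{\left(O \right)} = \frac{0}{-1 - 5} = \frac{0}{-6} = 0 \left(- \frac{1}{6}\right) = 0$)
$z{\left(\left(-1\right) \left(-11\right) \right)} - 6201 = 0 - 6201 = -6201$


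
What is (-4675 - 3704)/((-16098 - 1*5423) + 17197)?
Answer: 8379/4324 ≈ 1.9378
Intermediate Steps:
(-4675 - 3704)/((-16098 - 1*5423) + 17197) = -8379/((-16098 - 5423) + 17197) = -8379/(-21521 + 17197) = -8379/(-4324) = -8379*(-1/4324) = 8379/4324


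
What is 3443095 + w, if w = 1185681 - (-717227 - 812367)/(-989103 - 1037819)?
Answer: 4691083188939/1013461 ≈ 4.6288e+6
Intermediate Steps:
w = 1201640687144/1013461 (w = 1185681 - (-1529594)/(-2026922) = 1185681 - (-1529594)*(-1)/2026922 = 1185681 - 1*764797/1013461 = 1185681 - 764797/1013461 = 1201640687144/1013461 ≈ 1.1857e+6)
3443095 + w = 3443095 + 1201640687144/1013461 = 4691083188939/1013461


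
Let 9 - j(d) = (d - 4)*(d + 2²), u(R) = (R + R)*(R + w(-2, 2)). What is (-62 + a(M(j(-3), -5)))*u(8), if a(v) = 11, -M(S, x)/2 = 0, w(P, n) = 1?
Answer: -7344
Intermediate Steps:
u(R) = 2*R*(1 + R) (u(R) = (R + R)*(R + 1) = (2*R)*(1 + R) = 2*R*(1 + R))
j(d) = 9 - (-4 + d)*(4 + d) (j(d) = 9 - (d - 4)*(d + 2²) = 9 - (-4 + d)*(d + 4) = 9 - (-4 + d)*(4 + d))
M(S, x) = 0 (M(S, x) = -2*0 = 0)
(-62 + a(M(j(-3), -5)))*u(8) = (-62 + 11)*(2*8*(1 + 8)) = -102*8*9 = -51*144 = -7344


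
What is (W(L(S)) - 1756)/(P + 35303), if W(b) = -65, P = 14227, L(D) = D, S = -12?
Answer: -607/16510 ≈ -0.036766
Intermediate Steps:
(W(L(S)) - 1756)/(P + 35303) = (-65 - 1756)/(14227 + 35303) = -1821/49530 = -1821*1/49530 = -607/16510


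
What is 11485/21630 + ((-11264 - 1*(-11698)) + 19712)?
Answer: 87153893/4326 ≈ 20147.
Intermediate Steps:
11485/21630 + ((-11264 - 1*(-11698)) + 19712) = 11485*(1/21630) + ((-11264 + 11698) + 19712) = 2297/4326 + (434 + 19712) = 2297/4326 + 20146 = 87153893/4326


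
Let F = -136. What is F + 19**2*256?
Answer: 92280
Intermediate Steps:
F + 19**2*256 = -136 + 19**2*256 = -136 + 361*256 = -136 + 92416 = 92280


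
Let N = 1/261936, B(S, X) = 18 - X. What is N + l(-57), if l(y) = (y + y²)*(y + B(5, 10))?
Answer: -40968885887/261936 ≈ -1.5641e+5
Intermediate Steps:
N = 1/261936 ≈ 3.8177e-6
l(y) = (8 + y)*(y + y²) (l(y) = (y + y²)*(y + (18 - 1*10)) = (y + y²)*(y + (18 - 10)) = (y + y²)*(y + 8) = (y + y²)*(8 + y) = (8 + y)*(y + y²))
N + l(-57) = 1/261936 - 57*(8 + (-57)² + 9*(-57)) = 1/261936 - 57*(8 + 3249 - 513) = 1/261936 - 57*2744 = 1/261936 - 156408 = -40968885887/261936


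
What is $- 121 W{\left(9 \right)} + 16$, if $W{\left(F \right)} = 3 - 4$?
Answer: $137$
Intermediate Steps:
$W{\left(F \right)} = -1$ ($W{\left(F \right)} = 3 - 4 = -1$)
$- 121 W{\left(9 \right)} + 16 = \left(-121\right) \left(-1\right) + 16 = 121 + 16 = 137$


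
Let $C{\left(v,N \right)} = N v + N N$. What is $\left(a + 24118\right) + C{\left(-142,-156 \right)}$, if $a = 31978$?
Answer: $102584$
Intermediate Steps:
$C{\left(v,N \right)} = N^{2} + N v$ ($C{\left(v,N \right)} = N v + N^{2} = N^{2} + N v$)
$\left(a + 24118\right) + C{\left(-142,-156 \right)} = \left(31978 + 24118\right) - 156 \left(-156 - 142\right) = 56096 - -46488 = 56096 + 46488 = 102584$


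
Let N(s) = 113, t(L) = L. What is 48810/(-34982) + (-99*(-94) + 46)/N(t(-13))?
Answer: 160818067/1976483 ≈ 81.366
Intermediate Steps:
48810/(-34982) + (-99*(-94) + 46)/N(t(-13)) = 48810/(-34982) + (-99*(-94) + 46)/113 = 48810*(-1/34982) + (9306 + 46)*(1/113) = -24405/17491 + 9352*(1/113) = -24405/17491 + 9352/113 = 160818067/1976483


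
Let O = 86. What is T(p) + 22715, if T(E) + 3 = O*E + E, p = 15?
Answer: 24017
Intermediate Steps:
T(E) = -3 + 87*E (T(E) = -3 + (86*E + E) = -3 + 87*E)
T(p) + 22715 = (-3 + 87*15) + 22715 = (-3 + 1305) + 22715 = 1302 + 22715 = 24017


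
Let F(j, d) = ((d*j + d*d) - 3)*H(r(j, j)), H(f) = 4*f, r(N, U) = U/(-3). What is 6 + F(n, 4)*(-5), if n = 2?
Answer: 286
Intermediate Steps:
r(N, U) = -U/3 (r(N, U) = U*(-⅓) = -U/3)
F(j, d) = -4*j*(-3 + d² + d*j)/3 (F(j, d) = ((d*j + d*d) - 3)*(4*(-j/3)) = ((d*j + d²) - 3)*(-4*j/3) = ((d² + d*j) - 3)*(-4*j/3) = (-3 + d² + d*j)*(-4*j/3) = -4*j*(-3 + d² + d*j)/3)
6 + F(n, 4)*(-5) = 6 + ((4/3)*2*(3 - 1*4² - 1*4*2))*(-5) = 6 + ((4/3)*2*(3 - 1*16 - 8))*(-5) = 6 + ((4/3)*2*(3 - 16 - 8))*(-5) = 6 + ((4/3)*2*(-21))*(-5) = 6 - 56*(-5) = 6 + 280 = 286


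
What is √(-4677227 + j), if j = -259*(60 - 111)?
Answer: I*√4664018 ≈ 2159.6*I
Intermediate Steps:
j = 13209 (j = -259*(-51) = 13209)
√(-4677227 + j) = √(-4677227 + 13209) = √(-4664018) = I*√4664018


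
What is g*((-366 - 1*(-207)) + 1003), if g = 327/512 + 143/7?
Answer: 15931555/896 ≈ 17781.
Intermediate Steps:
g = 75505/3584 (g = 327*(1/512) + 143*(1/7) = 327/512 + 143/7 = 75505/3584 ≈ 21.067)
g*((-366 - 1*(-207)) + 1003) = 75505*((-366 - 1*(-207)) + 1003)/3584 = 75505*((-366 + 207) + 1003)/3584 = 75505*(-159 + 1003)/3584 = (75505/3584)*844 = 15931555/896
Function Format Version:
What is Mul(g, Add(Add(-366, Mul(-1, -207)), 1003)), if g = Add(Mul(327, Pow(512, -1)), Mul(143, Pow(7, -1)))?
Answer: Rational(15931555, 896) ≈ 17781.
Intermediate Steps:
g = Rational(75505, 3584) (g = Add(Mul(327, Rational(1, 512)), Mul(143, Rational(1, 7))) = Add(Rational(327, 512), Rational(143, 7)) = Rational(75505, 3584) ≈ 21.067)
Mul(g, Add(Add(-366, Mul(-1, -207)), 1003)) = Mul(Rational(75505, 3584), Add(Add(-366, Mul(-1, -207)), 1003)) = Mul(Rational(75505, 3584), Add(Add(-366, 207), 1003)) = Mul(Rational(75505, 3584), Add(-159, 1003)) = Mul(Rational(75505, 3584), 844) = Rational(15931555, 896)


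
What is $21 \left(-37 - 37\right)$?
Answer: $-1554$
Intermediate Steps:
$21 \left(-37 - 37\right) = 21 \left(-74\right) = -1554$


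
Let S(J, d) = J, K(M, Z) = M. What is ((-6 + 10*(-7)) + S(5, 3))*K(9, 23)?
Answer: -639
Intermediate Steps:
((-6 + 10*(-7)) + S(5, 3))*K(9, 23) = ((-6 + 10*(-7)) + 5)*9 = ((-6 - 70) + 5)*9 = (-76 + 5)*9 = -71*9 = -639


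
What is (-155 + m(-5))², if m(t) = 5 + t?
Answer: 24025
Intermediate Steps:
(-155 + m(-5))² = (-155 + (5 - 5))² = (-155 + 0)² = (-155)² = 24025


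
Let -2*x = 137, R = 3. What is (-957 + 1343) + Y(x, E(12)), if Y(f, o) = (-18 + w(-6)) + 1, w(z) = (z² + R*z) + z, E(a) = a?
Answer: 381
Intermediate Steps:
x = -137/2 (x = -½*137 = -137/2 ≈ -68.500)
w(z) = z² + 4*z (w(z) = (z² + 3*z) + z = z² + 4*z)
Y(f, o) = -5 (Y(f, o) = (-18 - 6*(4 - 6)) + 1 = (-18 - 6*(-2)) + 1 = (-18 + 12) + 1 = -6 + 1 = -5)
(-957 + 1343) + Y(x, E(12)) = (-957 + 1343) - 5 = 386 - 5 = 381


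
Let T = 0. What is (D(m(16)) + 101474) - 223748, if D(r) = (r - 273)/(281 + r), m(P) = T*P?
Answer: -34359267/281 ≈ -1.2228e+5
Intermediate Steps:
m(P) = 0 (m(P) = 0*P = 0)
D(r) = (-273 + r)/(281 + r)
(D(m(16)) + 101474) - 223748 = ((-273 + 0)/(281 + 0) + 101474) - 223748 = (-273/281 + 101474) - 223748 = 28513921/281 - 223748 = -34359267/281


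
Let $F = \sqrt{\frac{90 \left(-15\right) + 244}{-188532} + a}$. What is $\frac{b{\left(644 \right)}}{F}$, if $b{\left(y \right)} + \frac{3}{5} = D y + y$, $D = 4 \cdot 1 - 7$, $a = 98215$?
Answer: $- \frac{19329 \sqrt{96971808572182}}{46291678715} \approx -4.1118$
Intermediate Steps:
$D = -3$ ($D = 4 - 7 = -3$)
$b{\left(y \right)} = - \frac{3}{5} - 2 y$ ($b{\left(y \right)} = - \frac{3}{5} + \left(- 3 y + y\right) = - \frac{3}{5} - 2 y$)
$F = \frac{\sqrt{96971808572182}}{31422}$ ($F = \sqrt{\frac{90 \left(-15\right) + 244}{-188532} + 98215} = \sqrt{\left(-1350 + 244\right) \left(- \frac{1}{188532}\right) + 98215} = \sqrt{\left(-1106\right) \left(- \frac{1}{188532}\right) + 98215} = \sqrt{\frac{553}{94266} + 98215} = \sqrt{\frac{9258335743}{94266}} = \frac{\sqrt{96971808572182}}{31422} \approx 313.39$)
$\frac{b{\left(644 \right)}}{F} = \frac{- \frac{3}{5} - 1288}{\frac{1}{31422} \sqrt{96971808572182}} = \left(- \frac{3}{5} - 1288\right) \frac{3 \sqrt{96971808572182}}{9258335743} = - \frac{6443 \frac{3 \sqrt{96971808572182}}{9258335743}}{5} = - \frac{19329 \sqrt{96971808572182}}{46291678715}$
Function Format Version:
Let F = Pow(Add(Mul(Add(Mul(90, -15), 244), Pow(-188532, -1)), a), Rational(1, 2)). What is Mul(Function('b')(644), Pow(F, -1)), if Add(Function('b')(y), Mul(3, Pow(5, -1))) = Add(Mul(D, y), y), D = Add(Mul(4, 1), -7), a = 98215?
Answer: Mul(Rational(-19329, 46291678715), Pow(96971808572182, Rational(1, 2))) ≈ -4.1118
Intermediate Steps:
D = -3 (D = Add(4, -7) = -3)
Function('b')(y) = Add(Rational(-3, 5), Mul(-2, y)) (Function('b')(y) = Add(Rational(-3, 5), Add(Mul(-3, y), y)) = Add(Rational(-3, 5), Mul(-2, y)))
F = Mul(Rational(1, 31422), Pow(96971808572182, Rational(1, 2))) (F = Pow(Add(Mul(Add(Mul(90, -15), 244), Pow(-188532, -1)), 98215), Rational(1, 2)) = Pow(Add(Mul(Add(-1350, 244), Rational(-1, 188532)), 98215), Rational(1, 2)) = Pow(Add(Mul(-1106, Rational(-1, 188532)), 98215), Rational(1, 2)) = Pow(Add(Rational(553, 94266), 98215), Rational(1, 2)) = Pow(Rational(9258335743, 94266), Rational(1, 2)) = Mul(Rational(1, 31422), Pow(96971808572182, Rational(1, 2))) ≈ 313.39)
Mul(Function('b')(644), Pow(F, -1)) = Mul(Add(Rational(-3, 5), Mul(-2, 644)), Pow(Mul(Rational(1, 31422), Pow(96971808572182, Rational(1, 2))), -1)) = Mul(Add(Rational(-3, 5), -1288), Mul(Rational(3, 9258335743), Pow(96971808572182, Rational(1, 2)))) = Mul(Rational(-6443, 5), Mul(Rational(3, 9258335743), Pow(96971808572182, Rational(1, 2)))) = Mul(Rational(-19329, 46291678715), Pow(96971808572182, Rational(1, 2)))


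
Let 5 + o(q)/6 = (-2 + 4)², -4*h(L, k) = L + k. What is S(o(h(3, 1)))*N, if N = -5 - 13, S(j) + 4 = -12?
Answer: 288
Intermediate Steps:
h(L, k) = -L/4 - k/4 (h(L, k) = -(L + k)/4 = -L/4 - k/4)
o(q) = -6 (o(q) = -30 + 6*(-2 + 4)² = -30 + 6*2² = -30 + 6*4 = -30 + 24 = -6)
S(j) = -16 (S(j) = -4 - 12 = -16)
N = -18
S(o(h(3, 1)))*N = -16*(-18) = 288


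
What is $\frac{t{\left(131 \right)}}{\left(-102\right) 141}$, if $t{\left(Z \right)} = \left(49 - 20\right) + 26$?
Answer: $- \frac{55}{14382} \approx -0.0038242$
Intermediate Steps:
$t{\left(Z \right)} = 55$ ($t{\left(Z \right)} = 29 + 26 = 55$)
$\frac{t{\left(131 \right)}}{\left(-102\right) 141} = \frac{55}{\left(-102\right) 141} = \frac{55}{-14382} = 55 \left(- \frac{1}{14382}\right) = - \frac{55}{14382}$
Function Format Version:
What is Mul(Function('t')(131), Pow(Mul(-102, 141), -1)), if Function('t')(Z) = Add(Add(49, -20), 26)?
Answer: Rational(-55, 14382) ≈ -0.0038242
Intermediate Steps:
Function('t')(Z) = 55 (Function('t')(Z) = Add(29, 26) = 55)
Mul(Function('t')(131), Pow(Mul(-102, 141), -1)) = Mul(55, Pow(Mul(-102, 141), -1)) = Mul(55, Pow(-14382, -1)) = Mul(55, Rational(-1, 14382)) = Rational(-55, 14382)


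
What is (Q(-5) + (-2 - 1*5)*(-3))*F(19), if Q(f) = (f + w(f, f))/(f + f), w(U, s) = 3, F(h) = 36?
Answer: 3816/5 ≈ 763.20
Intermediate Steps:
Q(f) = (3 + f)/(2*f) (Q(f) = (f + 3)/(f + f) = (3 + f)/((2*f)) = (3 + f)*(1/(2*f)) = (3 + f)/(2*f))
(Q(-5) + (-2 - 1*5)*(-3))*F(19) = ((½)*(3 - 5)/(-5) + (-2 - 1*5)*(-3))*36 = ((½)*(-⅕)*(-2) + (-2 - 5)*(-3))*36 = (⅕ - 7*(-3))*36 = (⅕ + 21)*36 = (106/5)*36 = 3816/5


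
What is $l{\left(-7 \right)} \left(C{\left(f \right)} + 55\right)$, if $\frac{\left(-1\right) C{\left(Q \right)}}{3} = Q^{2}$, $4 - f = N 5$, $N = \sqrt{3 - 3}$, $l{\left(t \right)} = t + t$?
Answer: $-98$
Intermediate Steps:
$l{\left(t \right)} = 2 t$
$N = 0$ ($N = \sqrt{0} = 0$)
$f = 4$ ($f = 4 - 0 \cdot 5 = 4 - 0 = 4 + 0 = 4$)
$C{\left(Q \right)} = - 3 Q^{2}$
$l{\left(-7 \right)} \left(C{\left(f \right)} + 55\right) = 2 \left(-7\right) \left(- 3 \cdot 4^{2} + 55\right) = - 14 \left(\left(-3\right) 16 + 55\right) = - 14 \left(-48 + 55\right) = \left(-14\right) 7 = -98$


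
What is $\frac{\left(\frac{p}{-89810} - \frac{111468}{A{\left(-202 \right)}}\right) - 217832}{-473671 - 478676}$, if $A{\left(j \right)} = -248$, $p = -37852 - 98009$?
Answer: $\frac{27509666827}{120519945735} \approx 0.22826$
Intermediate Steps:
$p = -135861$ ($p = -37852 - 98009 = -135861$)
$\frac{\left(\frac{p}{-89810} - \frac{111468}{A{\left(-202 \right)}}\right) - 217832}{-473671 - 478676} = \frac{\left(- \frac{135861}{-89810} - \frac{111468}{-248}\right) - 217832}{-473671 - 478676} = \frac{\left(\left(-135861\right) \left(- \frac{1}{89810}\right) - - \frac{27867}{62}\right) - 217832}{-952347} = \left(\left(\frac{135861}{89810} + \frac{27867}{62}\right) - 217832\right) \left(- \frac{1}{952347}\right) = \left(\frac{627789663}{1392055} - 217832\right) \left(- \frac{1}{952347}\right) = \left(- \frac{302606335097}{1392055}\right) \left(- \frac{1}{952347}\right) = \frac{27509666827}{120519945735}$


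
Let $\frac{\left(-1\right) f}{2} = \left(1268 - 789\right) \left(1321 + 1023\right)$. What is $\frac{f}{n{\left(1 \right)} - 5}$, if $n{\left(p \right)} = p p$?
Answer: $561388$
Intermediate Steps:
$n{\left(p \right)} = p^{2}$
$f = -2245552$ ($f = - 2 \left(1268 - 789\right) \left(1321 + 1023\right) = - 2 \cdot 479 \cdot 2344 = \left(-2\right) 1122776 = -2245552$)
$\frac{f}{n{\left(1 \right)} - 5} = - \frac{2245552}{1^{2} - 5} = - \frac{2245552}{1 - 5} = - \frac{2245552}{-4} = \left(-2245552\right) \left(- \frac{1}{4}\right) = 561388$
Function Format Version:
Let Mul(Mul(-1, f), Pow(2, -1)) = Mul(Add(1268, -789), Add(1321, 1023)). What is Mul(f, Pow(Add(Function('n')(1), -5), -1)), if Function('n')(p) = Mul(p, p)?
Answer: 561388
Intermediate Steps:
Function('n')(p) = Pow(p, 2)
f = -2245552 (f = Mul(-2, Mul(Add(1268, -789), Add(1321, 1023))) = Mul(-2, Mul(479, 2344)) = Mul(-2, 1122776) = -2245552)
Mul(f, Pow(Add(Function('n')(1), -5), -1)) = Mul(-2245552, Pow(Add(Pow(1, 2), -5), -1)) = Mul(-2245552, Pow(Add(1, -5), -1)) = Mul(-2245552, Pow(-4, -1)) = Mul(-2245552, Rational(-1, 4)) = 561388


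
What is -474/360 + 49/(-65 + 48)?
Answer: -4283/1020 ≈ -4.1990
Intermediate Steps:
-474/360 + 49/(-65 + 48) = -474*1/360 + 49/(-17) = -79/60 + 49*(-1/17) = -79/60 - 49/17 = -4283/1020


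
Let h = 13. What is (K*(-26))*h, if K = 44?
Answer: -14872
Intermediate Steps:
(K*(-26))*h = (44*(-26))*13 = -1144*13 = -14872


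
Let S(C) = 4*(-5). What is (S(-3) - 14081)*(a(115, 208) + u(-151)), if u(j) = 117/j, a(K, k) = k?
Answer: -441234391/151 ≈ -2.9221e+6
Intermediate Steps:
S(C) = -20
(S(-3) - 14081)*(a(115, 208) + u(-151)) = (-20 - 14081)*(208 + 117/(-151)) = -14101*(208 + 117*(-1/151)) = -14101*(208 - 117/151) = -14101*31291/151 = -441234391/151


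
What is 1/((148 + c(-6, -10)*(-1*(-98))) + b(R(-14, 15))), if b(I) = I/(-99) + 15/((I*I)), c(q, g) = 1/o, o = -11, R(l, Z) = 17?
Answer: 28611/3976102 ≈ 0.0071957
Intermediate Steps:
c(q, g) = -1/11 (c(q, g) = 1/(-11) = 1*(-1/11) = -1/11)
b(I) = 15/I² - I/99 (b(I) = I*(-1/99) + 15/(I²) = -I/99 + 15/I² = 15/I² - I/99)
1/((148 + c(-6, -10)*(-1*(-98))) + b(R(-14, 15))) = 1/((148 - (-1)*(-98)/11) + (15/17² - 1/99*17)) = 1/((148 - 1/11*98) + (15*(1/289) - 17/99)) = 1/((148 - 98/11) + (15/289 - 17/99)) = 1/(1530/11 - 3428/28611) = 1/(3976102/28611) = 28611/3976102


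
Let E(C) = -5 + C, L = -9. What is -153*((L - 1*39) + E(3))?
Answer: 7650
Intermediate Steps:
-153*((L - 1*39) + E(3)) = -153*((-9 - 1*39) + (-5 + 3)) = -153*((-9 - 39) - 2) = -153*(-48 - 2) = -153*(-50) = 7650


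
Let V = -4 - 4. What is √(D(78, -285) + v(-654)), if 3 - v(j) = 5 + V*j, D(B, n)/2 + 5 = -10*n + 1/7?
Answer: √22358/7 ≈ 21.361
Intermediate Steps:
V = -8
D(B, n) = -68/7 - 20*n (D(B, n) = -10 + 2*(-10*n + 1/7) = -10 + 2*(-10*n + ⅐) = -10 + 2*(⅐ - 10*n) = -10 + (2/7 - 20*n) = -68/7 - 20*n)
v(j) = -2 + 8*j (v(j) = 3 - (5 - 8*j) = 3 + (-5 + 8*j) = -2 + 8*j)
√(D(78, -285) + v(-654)) = √((-68/7 - 20*(-285)) + (-2 + 8*(-654))) = √((-68/7 + 5700) + (-2 - 5232)) = √(39832/7 - 5234) = √(3194/7) = √22358/7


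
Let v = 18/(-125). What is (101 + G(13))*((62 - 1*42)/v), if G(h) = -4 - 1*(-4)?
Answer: -126250/9 ≈ -14028.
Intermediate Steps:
G(h) = 0 (G(h) = -4 + 4 = 0)
v = -18/125 (v = 18*(-1/125) = -18/125 ≈ -0.14400)
(101 + G(13))*((62 - 1*42)/v) = (101 + 0)*((62 - 1*42)/(-18/125)) = 101*((62 - 42)*(-125/18)) = 101*(20*(-125/18)) = 101*(-1250/9) = -126250/9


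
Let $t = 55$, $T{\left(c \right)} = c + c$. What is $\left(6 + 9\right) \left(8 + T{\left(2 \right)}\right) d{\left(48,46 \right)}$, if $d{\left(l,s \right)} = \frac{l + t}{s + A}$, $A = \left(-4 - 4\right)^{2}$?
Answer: $\frac{1854}{11} \approx 168.55$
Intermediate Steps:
$T{\left(c \right)} = 2 c$
$A = 64$ ($A = \left(-8\right)^{2} = 64$)
$d{\left(l,s \right)} = \frac{55 + l}{64 + s}$ ($d{\left(l,s \right)} = \frac{l + 55}{s + 64} = \frac{55 + l}{64 + s}$)
$\left(6 + 9\right) \left(8 + T{\left(2 \right)}\right) d{\left(48,46 \right)} = \left(6 + 9\right) \left(8 + 2 \cdot 2\right) \frac{55 + 48}{64 + 46} = 15 \left(8 + 4\right) \frac{1}{110} \cdot 103 = 15 \cdot 12 \cdot \frac{1}{110} \cdot 103 = 180 \cdot \frac{103}{110} = \frac{1854}{11}$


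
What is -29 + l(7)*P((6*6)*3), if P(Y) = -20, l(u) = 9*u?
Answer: -1289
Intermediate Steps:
-29 + l(7)*P((6*6)*3) = -29 + (9*7)*(-20) = -29 + 63*(-20) = -29 - 1260 = -1289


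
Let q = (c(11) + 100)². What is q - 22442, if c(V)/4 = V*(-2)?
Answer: -22298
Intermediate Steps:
c(V) = -8*V (c(V) = 4*(V*(-2)) = 4*(-2*V) = -8*V)
q = 144 (q = (-8*11 + 100)² = (-88 + 100)² = 12² = 144)
q - 22442 = 144 - 22442 = -22298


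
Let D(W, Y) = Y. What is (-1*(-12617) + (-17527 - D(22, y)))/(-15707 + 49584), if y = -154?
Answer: -4756/33877 ≈ -0.14039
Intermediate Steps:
(-1*(-12617) + (-17527 - D(22, y)))/(-15707 + 49584) = (-1*(-12617) + (-17527 - 1*(-154)))/(-15707 + 49584) = (12617 + (-17527 + 154))/33877 = (12617 - 17373)*(1/33877) = -4756*1/33877 = -4756/33877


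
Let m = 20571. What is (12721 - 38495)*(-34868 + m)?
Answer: 368490878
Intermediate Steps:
(12721 - 38495)*(-34868 + m) = (12721 - 38495)*(-34868 + 20571) = -25774*(-14297) = 368490878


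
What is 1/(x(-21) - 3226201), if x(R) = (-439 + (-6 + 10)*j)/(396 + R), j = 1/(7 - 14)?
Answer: -2625/8468780702 ≈ -3.0996e-7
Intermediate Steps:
j = -⅐ (j = 1/(-7) = -⅐ ≈ -0.14286)
x(R) = -3077/(7*(396 + R)) (x(R) = (-439 + (-6 + 10)*(-⅐))/(396 + R) = (-439 + 4*(-⅐))/(396 + R) = (-439 - 4/7)/(396 + R) = -3077/(7*(396 + R)))
1/(x(-21) - 3226201) = 1/(-3077/(2772 + 7*(-21)) - 3226201) = 1/(-3077/(2772 - 147) - 3226201) = 1/(-3077/2625 - 3226201) = 1/(-8468780702/2625) = -2625/8468780702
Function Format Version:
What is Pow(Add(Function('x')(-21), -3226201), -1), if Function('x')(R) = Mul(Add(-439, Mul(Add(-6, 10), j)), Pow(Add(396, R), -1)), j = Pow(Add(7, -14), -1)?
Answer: Rational(-2625, 8468780702) ≈ -3.0996e-7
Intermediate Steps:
j = Rational(-1, 7) (j = Pow(-7, -1) = Rational(-1, 7) ≈ -0.14286)
Function('x')(R) = Mul(Rational(-3077, 7), Pow(Add(396, R), -1)) (Function('x')(R) = Mul(Add(-439, Mul(Add(-6, 10), Rational(-1, 7))), Pow(Add(396, R), -1)) = Mul(Add(-439, Mul(4, Rational(-1, 7))), Pow(Add(396, R), -1)) = Mul(Add(-439, Rational(-4, 7)), Pow(Add(396, R), -1)) = Mul(Rational(-3077, 7), Pow(Add(396, R), -1)))
Pow(Add(Function('x')(-21), -3226201), -1) = Pow(Add(Mul(-3077, Pow(Add(2772, Mul(7, -21)), -1)), -3226201), -1) = Pow(Add(Mul(-3077, Pow(Add(2772, -147), -1)), -3226201), -1) = Pow(Add(Mul(-3077, Pow(2625, -1)), -3226201), -1) = Pow(Add(Mul(-3077, Rational(1, 2625)), -3226201), -1) = Pow(Add(Rational(-3077, 2625), -3226201), -1) = Pow(Rational(-8468780702, 2625), -1) = Rational(-2625, 8468780702)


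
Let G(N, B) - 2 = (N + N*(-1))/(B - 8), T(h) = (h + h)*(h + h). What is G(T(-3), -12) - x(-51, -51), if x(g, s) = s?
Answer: 53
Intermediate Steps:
T(h) = 4*h² (T(h) = (2*h)*(2*h) = 4*h²)
G(N, B) = 2 (G(N, B) = 2 + (N + N*(-1))/(B - 8) = 2 + (N - N)/(-8 + B) = 2 + 0/(-8 + B) = 2 + 0 = 2)
G(T(-3), -12) - x(-51, -51) = 2 - 1*(-51) = 2 + 51 = 53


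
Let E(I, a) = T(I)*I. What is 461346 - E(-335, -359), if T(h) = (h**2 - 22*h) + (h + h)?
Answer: 40301221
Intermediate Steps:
T(h) = h**2 - 20*h (T(h) = (h**2 - 22*h) + 2*h = h**2 - 20*h)
E(I, a) = I**2*(-20 + I) (E(I, a) = (I*(-20 + I))*I = I**2*(-20 + I))
461346 - E(-335, -359) = 461346 - (-335)**2*(-20 - 335) = 461346 - 112225*(-355) = 461346 - 1*(-39839875) = 461346 + 39839875 = 40301221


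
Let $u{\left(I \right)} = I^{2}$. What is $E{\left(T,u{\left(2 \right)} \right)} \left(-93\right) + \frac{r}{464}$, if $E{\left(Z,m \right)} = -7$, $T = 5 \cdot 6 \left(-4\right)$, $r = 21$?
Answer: $\frac{302085}{464} \approx 651.04$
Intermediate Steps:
$T = -120$ ($T = 30 \left(-4\right) = -120$)
$E{\left(T,u{\left(2 \right)} \right)} \left(-93\right) + \frac{r}{464} = \left(-7\right) \left(-93\right) + \frac{21}{464} = 651 + 21 \cdot \frac{1}{464} = 651 + \frac{21}{464} = \frac{302085}{464}$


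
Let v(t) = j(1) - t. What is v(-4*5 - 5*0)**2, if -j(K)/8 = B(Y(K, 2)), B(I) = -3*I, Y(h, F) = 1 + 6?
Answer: 35344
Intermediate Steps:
Y(h, F) = 7
j(K) = 168 (j(K) = -(-24)*7 = -8*(-21) = 168)
v(t) = 168 - t
v(-4*5 - 5*0)**2 = (168 - (-4*5 - 5*0))**2 = (168 - (-20 + 0))**2 = (168 - 1*(-20))**2 = (168 + 20)**2 = 188**2 = 35344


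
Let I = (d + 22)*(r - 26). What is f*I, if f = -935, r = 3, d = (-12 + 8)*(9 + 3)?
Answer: -559130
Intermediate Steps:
d = -48 (d = -4*12 = -48)
I = 598 (I = (-48 + 22)*(3 - 26) = -26*(-23) = 598)
f*I = -935*598 = -559130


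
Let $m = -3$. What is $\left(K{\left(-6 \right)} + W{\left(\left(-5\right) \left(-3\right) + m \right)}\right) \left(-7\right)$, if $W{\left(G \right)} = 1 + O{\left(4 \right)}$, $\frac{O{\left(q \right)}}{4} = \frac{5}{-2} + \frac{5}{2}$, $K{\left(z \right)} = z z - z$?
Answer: $-301$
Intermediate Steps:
$K{\left(z \right)} = z^{2} - z$
$O{\left(q \right)} = 0$ ($O{\left(q \right)} = 4 \left(\frac{5}{-2} + \frac{5}{2}\right) = 4 \left(5 \left(- \frac{1}{2}\right) + 5 \cdot \frac{1}{2}\right) = 4 \left(- \frac{5}{2} + \frac{5}{2}\right) = 4 \cdot 0 = 0$)
$W{\left(G \right)} = 1$ ($W{\left(G \right)} = 1 + 0 = 1$)
$\left(K{\left(-6 \right)} + W{\left(\left(-5\right) \left(-3\right) + m \right)}\right) \left(-7\right) = \left(- 6 \left(-1 - 6\right) + 1\right) \left(-7\right) = \left(\left(-6\right) \left(-7\right) + 1\right) \left(-7\right) = \left(42 + 1\right) \left(-7\right) = 43 \left(-7\right) = -301$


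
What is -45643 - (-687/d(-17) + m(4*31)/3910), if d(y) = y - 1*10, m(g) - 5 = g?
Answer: -1607073721/35190 ≈ -45669.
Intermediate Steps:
m(g) = 5 + g
d(y) = -10 + y (d(y) = y - 10 = -10 + y)
-45643 - (-687/d(-17) + m(4*31)/3910) = -45643 - (-687/(-10 - 17) + (5 + 4*31)/3910) = -45643 - (-687/(-27) + (5 + 124)*(1/3910)) = -45643 - (-687*(-1/27) + 129*(1/3910)) = -45643 - (229/9 + 129/3910) = -45643 - 1*896551/35190 = -45643 - 896551/35190 = -1607073721/35190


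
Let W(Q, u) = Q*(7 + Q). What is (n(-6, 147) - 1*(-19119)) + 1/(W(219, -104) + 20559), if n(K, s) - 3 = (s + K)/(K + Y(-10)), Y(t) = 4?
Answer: 2669229461/140106 ≈ 19052.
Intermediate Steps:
n(K, s) = 3 + (K + s)/(4 + K) (n(K, s) = 3 + (s + K)/(K + 4) = 3 + (K + s)/(4 + K))
(n(-6, 147) - 1*(-19119)) + 1/(W(219, -104) + 20559) = ((12 + 147 + 4*(-6))/(4 - 6) - 1*(-19119)) + 1/(219*(7 + 219) + 20559) = ((12 + 147 - 24)/(-2) + 19119) + 1/(219*226 + 20559) = (-½*135 + 19119) + 1/(49494 + 20559) = (-135/2 + 19119) + 1/70053 = 38103/2 + 1/70053 = 2669229461/140106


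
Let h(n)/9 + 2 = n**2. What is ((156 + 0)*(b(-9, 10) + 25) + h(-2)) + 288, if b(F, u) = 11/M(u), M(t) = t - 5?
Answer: 22746/5 ≈ 4549.2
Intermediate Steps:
M(t) = -5 + t
b(F, u) = 11/(-5 + u)
h(n) = -18 + 9*n**2
((156 + 0)*(b(-9, 10) + 25) + h(-2)) + 288 = ((156 + 0)*(11/(-5 + 10) + 25) + (-18 + 9*(-2)**2)) + 288 = (156*(11/5 + 25) + (-18 + 9*4)) + 288 = (156*(11*(1/5) + 25) + (-18 + 36)) + 288 = (156*(11/5 + 25) + 18) + 288 = (156*(136/5) + 18) + 288 = (21216/5 + 18) + 288 = 21306/5 + 288 = 22746/5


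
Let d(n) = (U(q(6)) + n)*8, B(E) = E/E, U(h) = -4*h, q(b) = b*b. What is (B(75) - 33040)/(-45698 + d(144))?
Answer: 33039/45698 ≈ 0.72299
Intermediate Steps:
q(b) = b²
B(E) = 1
d(n) = -1152 + 8*n (d(n) = (-4*6² + n)*8 = (-4*36 + n)*8 = (-144 + n)*8 = -1152 + 8*n)
(B(75) - 33040)/(-45698 + d(144)) = (1 - 33040)/(-45698 + (-1152 + 8*144)) = -33039/(-45698 + (-1152 + 1152)) = -33039/(-45698 + 0) = -33039/(-45698) = -33039*(-1/45698) = 33039/45698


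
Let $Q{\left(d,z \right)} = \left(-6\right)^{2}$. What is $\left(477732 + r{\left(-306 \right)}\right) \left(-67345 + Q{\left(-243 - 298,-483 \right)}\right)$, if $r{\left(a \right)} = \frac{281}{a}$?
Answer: $- \frac{9839614021699}{306} \approx -3.2156 \cdot 10^{10}$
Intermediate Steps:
$Q{\left(d,z \right)} = 36$
$\left(477732 + r{\left(-306 \right)}\right) \left(-67345 + Q{\left(-243 - 298,-483 \right)}\right) = \left(477732 + \frac{281}{-306}\right) \left(-67345 + 36\right) = \left(477732 + 281 \left(- \frac{1}{306}\right)\right) \left(-67309\right) = \left(477732 - \frac{281}{306}\right) \left(-67309\right) = \frac{146185711}{306} \left(-67309\right) = - \frac{9839614021699}{306}$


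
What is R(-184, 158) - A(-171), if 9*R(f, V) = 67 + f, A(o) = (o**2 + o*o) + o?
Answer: -58324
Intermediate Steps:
A(o) = o + 2*o**2 (A(o) = (o**2 + o**2) + o = 2*o**2 + o = o + 2*o**2)
R(f, V) = 67/9 + f/9 (R(f, V) = (67 + f)/9 = 67/9 + f/9)
R(-184, 158) - A(-171) = (67/9 + (1/9)*(-184)) - (-171)*(1 + 2*(-171)) = (67/9 - 184/9) - (-171)*(1 - 342) = -13 - (-171)*(-341) = -13 - 1*58311 = -13 - 58311 = -58324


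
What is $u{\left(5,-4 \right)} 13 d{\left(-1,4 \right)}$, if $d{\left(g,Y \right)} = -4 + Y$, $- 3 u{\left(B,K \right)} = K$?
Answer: $0$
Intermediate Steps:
$u{\left(B,K \right)} = - \frac{K}{3}$
$u{\left(5,-4 \right)} 13 d{\left(-1,4 \right)} = \left(- \frac{1}{3}\right) \left(-4\right) 13 \left(-4 + 4\right) = \frac{4}{3} \cdot 13 \cdot 0 = \frac{52}{3} \cdot 0 = 0$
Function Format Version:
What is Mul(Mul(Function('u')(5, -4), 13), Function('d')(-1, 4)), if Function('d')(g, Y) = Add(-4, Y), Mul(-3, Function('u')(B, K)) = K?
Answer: 0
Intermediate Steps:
Function('u')(B, K) = Mul(Rational(-1, 3), K)
Mul(Mul(Function('u')(5, -4), 13), Function('d')(-1, 4)) = Mul(Mul(Mul(Rational(-1, 3), -4), 13), Add(-4, 4)) = Mul(Mul(Rational(4, 3), 13), 0) = Mul(Rational(52, 3), 0) = 0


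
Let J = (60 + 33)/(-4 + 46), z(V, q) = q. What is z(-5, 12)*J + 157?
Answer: 1285/7 ≈ 183.57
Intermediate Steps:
J = 31/14 (J = 93/42 = 93*(1/42) = 31/14 ≈ 2.2143)
z(-5, 12)*J + 157 = 12*(31/14) + 157 = 186/7 + 157 = 1285/7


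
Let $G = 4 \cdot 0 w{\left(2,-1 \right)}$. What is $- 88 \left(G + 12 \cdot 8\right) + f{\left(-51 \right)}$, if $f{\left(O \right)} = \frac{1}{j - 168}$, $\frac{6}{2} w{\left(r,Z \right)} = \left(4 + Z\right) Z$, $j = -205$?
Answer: $- \frac{3151105}{373} \approx -8448.0$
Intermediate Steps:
$w{\left(r,Z \right)} = \frac{Z \left(4 + Z\right)}{3}$ ($w{\left(r,Z \right)} = \frac{\left(4 + Z\right) Z}{3} = \frac{Z \left(4 + Z\right)}{3}$)
$G = 0$ ($G = 4 \cdot 0 \cdot \frac{1}{3} \left(-1\right) \left(4 - 1\right) = 0 \cdot \frac{1}{3} \left(-1\right) 3 = 0 \left(-1\right) = 0$)
$f{\left(O \right)} = - \frac{1}{373}$ ($f{\left(O \right)} = \frac{1}{-205 - 168} = \frac{1}{-373} = - \frac{1}{373}$)
$- 88 \left(G + 12 \cdot 8\right) + f{\left(-51 \right)} = - 88 \left(0 + 12 \cdot 8\right) - \frac{1}{373} = - 88 \left(0 + 96\right) - \frac{1}{373} = \left(-88\right) 96 - \frac{1}{373} = -8448 - \frac{1}{373} = - \frac{3151105}{373}$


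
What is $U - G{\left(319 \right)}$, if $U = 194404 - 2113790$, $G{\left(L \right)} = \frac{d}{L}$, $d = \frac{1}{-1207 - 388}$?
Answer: $- \frac{976593193729}{508805} \approx -1.9194 \cdot 10^{6}$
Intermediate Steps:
$d = - \frac{1}{1595}$ ($d = \frac{1}{-1595} = - \frac{1}{1595} \approx -0.00062696$)
$G{\left(L \right)} = - \frac{1}{1595 L}$
$U = -1919386$ ($U = 194404 - 2113790 = -1919386$)
$U - G{\left(319 \right)} = -1919386 - - \frac{1}{1595 \cdot 319} = -1919386 - \left(- \frac{1}{1595}\right) \frac{1}{319} = -1919386 - - \frac{1}{508805} = -1919386 + \frac{1}{508805} = - \frac{976593193729}{508805}$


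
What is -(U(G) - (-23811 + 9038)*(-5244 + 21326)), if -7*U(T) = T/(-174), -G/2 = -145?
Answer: -4989167111/21 ≈ -2.3758e+8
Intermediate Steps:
G = 290 (G = -2*(-145) = 290)
U(T) = T/1218 (U(T) = -T/(7*(-174)) = -T*(-1)/(7*174) = -(-1)*T/1218 = T/1218)
-(U(G) - (-23811 + 9038)*(-5244 + 21326)) = -((1/1218)*290 - (-23811 + 9038)*(-5244 + 21326)) = -(5/21 - (-14773)*16082) = -(5/21 - 1*(-237579386)) = -(5/21 + 237579386) = -1*4989167111/21 = -4989167111/21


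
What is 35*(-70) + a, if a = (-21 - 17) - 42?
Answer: -2530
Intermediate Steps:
a = -80 (a = -38 - 42 = -80)
35*(-70) + a = 35*(-70) - 80 = -2450 - 80 = -2530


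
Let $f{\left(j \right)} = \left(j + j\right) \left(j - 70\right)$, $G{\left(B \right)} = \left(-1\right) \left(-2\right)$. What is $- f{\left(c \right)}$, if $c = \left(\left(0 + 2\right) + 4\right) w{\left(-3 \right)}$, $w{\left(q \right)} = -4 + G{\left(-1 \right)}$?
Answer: $-1968$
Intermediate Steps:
$G{\left(B \right)} = 2$
$w{\left(q \right)} = -2$ ($w{\left(q \right)} = -4 + 2 = -2$)
$c = -12$ ($c = \left(\left(0 + 2\right) + 4\right) \left(-2\right) = \left(2 + 4\right) \left(-2\right) = 6 \left(-2\right) = -12$)
$f{\left(j \right)} = 2 j \left(-70 + j\right)$
$- f{\left(c \right)} = - 2 \left(-12\right) \left(-70 - 12\right) = - 2 \left(-12\right) \left(-82\right) = \left(-1\right) 1968 = -1968$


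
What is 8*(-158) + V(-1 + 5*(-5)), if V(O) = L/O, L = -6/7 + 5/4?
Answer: -920203/728 ≈ -1264.0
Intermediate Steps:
L = 11/28 (L = -6*1/7 + 5*(1/4) = -6/7 + 5/4 = 11/28 ≈ 0.39286)
V(O) = 11/(28*O)
8*(-158) + V(-1 + 5*(-5)) = 8*(-158) + 11/(28*(-1 + 5*(-5))) = -1264 + 11/(28*(-1 - 25)) = -1264 + (11/28)/(-26) = -1264 + (11/28)*(-1/26) = -1264 - 11/728 = -920203/728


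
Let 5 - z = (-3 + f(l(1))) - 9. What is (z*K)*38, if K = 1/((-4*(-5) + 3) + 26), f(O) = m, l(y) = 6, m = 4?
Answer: 494/49 ≈ 10.082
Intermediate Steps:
f(O) = 4
K = 1/49 (K = 1/((20 + 3) + 26) = 1/(23 + 26) = 1/49 ≈ 0.020408)
z = 13 (z = 5 - ((-3 + 4) - 9) = 5 - (1 - 9) = 5 - 1*(-8) = 5 + 8 = 13)
(z*K)*38 = (13*(1/49))*38 = (13/49)*38 = 494/49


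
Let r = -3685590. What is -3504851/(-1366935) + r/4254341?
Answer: 9872869341541/5815407614835 ≈ 1.6977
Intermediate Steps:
-3504851/(-1366935) + r/4254341 = -3504851/(-1366935) - 3685590/4254341 = -3504851*(-1/1366935) - 3685590*1/4254341 = 3504851/1366935 - 3685590/4254341 = 9872869341541/5815407614835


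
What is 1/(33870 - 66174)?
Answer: -1/32304 ≈ -3.0956e-5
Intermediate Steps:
1/(33870 - 66174) = 1/(-32304) = -1/32304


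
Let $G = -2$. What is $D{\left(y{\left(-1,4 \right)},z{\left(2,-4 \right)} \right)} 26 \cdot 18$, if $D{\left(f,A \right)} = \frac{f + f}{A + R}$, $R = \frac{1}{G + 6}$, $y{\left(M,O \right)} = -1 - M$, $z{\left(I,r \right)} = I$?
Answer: $0$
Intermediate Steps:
$R = \frac{1}{4}$ ($R = \frac{1}{-2 + 6} = \frac{1}{4} \approx 0.25$)
$D{\left(f,A \right)} = \frac{2 f}{\frac{1}{4} + A}$ ($D{\left(f,A \right)} = \frac{f + f}{A + \frac{1}{4}} = \frac{2 f}{\frac{1}{4} + A}$)
$D{\left(y{\left(-1,4 \right)},z{\left(2,-4 \right)} \right)} 26 \cdot 18 = \frac{8 \left(-1 - -1\right)}{1 + 4 \cdot 2} \cdot 26 \cdot 18 = \frac{8 \left(-1 + 1\right)}{1 + 8} \cdot 26 \cdot 18 = 8 \cdot 0 \cdot \frac{1}{9} \cdot 26 \cdot 18 = 0 \cdot 26 \cdot 18 = 0 \cdot 18 = 0$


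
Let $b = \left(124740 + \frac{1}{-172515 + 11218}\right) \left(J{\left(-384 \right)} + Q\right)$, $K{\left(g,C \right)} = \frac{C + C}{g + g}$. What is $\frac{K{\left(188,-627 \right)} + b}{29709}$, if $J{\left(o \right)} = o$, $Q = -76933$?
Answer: $- \frac{292458921100814503}{900890843724} \approx -3.2463 \cdot 10^{5}$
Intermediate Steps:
$K{\left(g,C \right)} = \frac{C}{g}$ ($K{\left(g,C \right)} = \frac{2 C}{2 g} = 2 C \frac{1}{2 g} = \frac{C}{g}$)
$b = - \frac{1555632558508943}{161297}$ ($b = \left(124740 + \frac{1}{-172515 + 11218}\right) \left(-384 - 76933\right) = \left(124740 + \frac{1}{-161297}\right) \left(-77317\right) = \left(124740 - \frac{1}{161297}\right) \left(-77317\right) = \frac{20120187779}{161297} \left(-77317\right) = - \frac{1555632558508943}{161297} \approx -9.6445 \cdot 10^{9}$)
$\frac{K{\left(188,-627 \right)} + b}{29709} = \frac{- \frac{627}{188} - \frac{1555632558508943}{161297}}{29709} = \left(\left(-627\right) \frac{1}{188} - \frac{1555632558508943}{161297}\right) \frac{1}{29709} = \left(- \frac{627}{188} - \frac{1555632558508943}{161297}\right) \frac{1}{29709} = \left(- \frac{292458921100814503}{30323836}\right) \frac{1}{29709} = - \frac{292458921100814503}{900890843724}$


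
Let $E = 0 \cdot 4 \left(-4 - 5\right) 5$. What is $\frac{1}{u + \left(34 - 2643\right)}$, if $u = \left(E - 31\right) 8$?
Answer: $- \frac{1}{2857} \approx -0.00035002$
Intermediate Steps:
$E = 0$ ($E = 0 \cdot 4 \left(-9\right) 5 = 0 \left(-36\right) 5 = 0 \cdot 5 = 0$)
$u = -248$ ($u = \left(0 - 31\right) 8 = \left(-31\right) 8 = -248$)
$\frac{1}{u + \left(34 - 2643\right)} = \frac{1}{-248 + \left(34 - 2643\right)} = \frac{1}{-248 - 2609} = \frac{1}{-2857} = - \frac{1}{2857}$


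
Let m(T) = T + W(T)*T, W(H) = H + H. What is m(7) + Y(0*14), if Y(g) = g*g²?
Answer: 105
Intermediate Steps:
Y(g) = g³
W(H) = 2*H
m(T) = T + 2*T² (m(T) = T + (2*T)*T = T + 2*T²)
m(7) + Y(0*14) = 7*(1 + 2*7) + (0*14)³ = 7*(1 + 14) + 0³ = 7*15 + 0 = 105 + 0 = 105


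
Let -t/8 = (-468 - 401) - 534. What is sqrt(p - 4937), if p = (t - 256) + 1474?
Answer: sqrt(7505) ≈ 86.631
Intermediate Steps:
t = 11224 (t = -8*((-468 - 401) - 534) = -8*(-869 - 534) = -8*(-1403) = 11224)
p = 12442 (p = (11224 - 256) + 1474 = 10968 + 1474 = 12442)
sqrt(p - 4937) = sqrt(12442 - 4937) = sqrt(7505)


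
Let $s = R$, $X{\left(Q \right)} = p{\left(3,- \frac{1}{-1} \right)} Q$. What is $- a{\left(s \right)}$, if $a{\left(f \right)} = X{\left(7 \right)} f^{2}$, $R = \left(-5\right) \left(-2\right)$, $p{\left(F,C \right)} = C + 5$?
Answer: $-4200$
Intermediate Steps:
$p{\left(F,C \right)} = 5 + C$
$R = 10$
$X{\left(Q \right)} = 6 Q$ ($X{\left(Q \right)} = \left(5 - \frac{1}{-1}\right) Q = \left(5 - -1\right) Q = \left(5 + 1\right) Q = 6 Q$)
$s = 10$
$a{\left(f \right)} = 42 f^{2}$ ($a{\left(f \right)} = 6 \cdot 7 f^{2} = 42 f^{2}$)
$- a{\left(s \right)} = - 42 \cdot 10^{2} = - 42 \cdot 100 = \left(-1\right) 4200 = -4200$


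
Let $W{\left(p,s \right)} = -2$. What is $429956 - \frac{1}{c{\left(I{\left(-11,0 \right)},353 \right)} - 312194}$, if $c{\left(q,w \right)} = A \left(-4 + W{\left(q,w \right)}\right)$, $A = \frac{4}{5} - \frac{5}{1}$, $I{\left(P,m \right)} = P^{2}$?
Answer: $\frac{671094242869}{1560844} \approx 4.2996 \cdot 10^{5}$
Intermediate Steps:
$A = - \frac{21}{5}$ ($A = 4 \cdot \frac{1}{5} - 5 = \frac{4}{5} - 5 = - \frac{21}{5} \approx -4.2$)
$c{\left(q,w \right)} = \frac{126}{5}$ ($c{\left(q,w \right)} = - \frac{21 \left(-4 - 2\right)}{5} = \left(- \frac{21}{5}\right) \left(-6\right) = \frac{126}{5}$)
$429956 - \frac{1}{c{\left(I{\left(-11,0 \right)},353 \right)} - 312194} = 429956 - \frac{1}{\frac{126}{5} - 312194} = 429956 - \frac{1}{- \frac{1560844}{5}} = 429956 - - \frac{5}{1560844} = 429956 + \frac{5}{1560844} = \frac{671094242869}{1560844}$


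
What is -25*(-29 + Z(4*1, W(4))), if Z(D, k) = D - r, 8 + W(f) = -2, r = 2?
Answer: 675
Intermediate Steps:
W(f) = -10 (W(f) = -8 - 2 = -10)
Z(D, k) = -2 + D (Z(D, k) = D - 1*2 = D - 2 = -2 + D)
-25*(-29 + Z(4*1, W(4))) = -25*(-29 + (-2 + 4*1)) = -25*(-29 + (-2 + 4)) = -25*(-29 + 2) = -25*(-27) = 675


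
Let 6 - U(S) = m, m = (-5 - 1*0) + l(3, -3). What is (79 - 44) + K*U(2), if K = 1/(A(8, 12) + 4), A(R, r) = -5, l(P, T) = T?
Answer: 21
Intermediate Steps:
K = -1 (K = 1/(-5 + 4) = 1/(-1) = -1)
m = -8 (m = (-5 - 1*0) - 3 = (-5 + 0) - 3 = -5 - 3 = -8)
U(S) = 14 (U(S) = 6 - 1*(-8) = 6 + 8 = 14)
(79 - 44) + K*U(2) = (79 - 44) - 1*14 = 35 - 14 = 21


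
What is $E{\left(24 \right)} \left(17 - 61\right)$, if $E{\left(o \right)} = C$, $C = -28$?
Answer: $1232$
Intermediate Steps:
$E{\left(o \right)} = -28$
$E{\left(24 \right)} \left(17 - 61\right) = - 28 \left(17 - 61\right) = \left(-28\right) \left(-44\right) = 1232$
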